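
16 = 16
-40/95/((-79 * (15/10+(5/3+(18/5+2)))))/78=40/5131919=0.00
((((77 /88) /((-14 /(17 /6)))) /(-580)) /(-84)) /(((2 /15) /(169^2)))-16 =-10463393 /623616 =-16.78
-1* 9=-9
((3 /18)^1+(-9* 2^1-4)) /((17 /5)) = -655 /102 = -6.42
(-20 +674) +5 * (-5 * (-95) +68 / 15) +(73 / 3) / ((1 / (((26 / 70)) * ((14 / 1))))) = 15891 / 5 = 3178.20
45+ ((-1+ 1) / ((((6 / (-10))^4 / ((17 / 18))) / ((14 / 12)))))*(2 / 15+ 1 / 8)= 45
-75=-75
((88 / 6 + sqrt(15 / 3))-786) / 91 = -178 / 21 + sqrt(5) / 91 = -8.45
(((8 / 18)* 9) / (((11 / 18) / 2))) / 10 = 72 / 55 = 1.31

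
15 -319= -304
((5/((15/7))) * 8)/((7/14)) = 112/3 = 37.33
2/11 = 0.18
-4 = -4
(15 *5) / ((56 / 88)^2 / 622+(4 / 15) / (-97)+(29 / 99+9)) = 24638897250 / 3052211141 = 8.07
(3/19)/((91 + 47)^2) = 1/120612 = 0.00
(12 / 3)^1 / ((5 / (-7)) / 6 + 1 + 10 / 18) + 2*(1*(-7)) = -2030 / 181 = -11.22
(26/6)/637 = 1/147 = 0.01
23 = 23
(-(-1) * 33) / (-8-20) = -33 / 28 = -1.18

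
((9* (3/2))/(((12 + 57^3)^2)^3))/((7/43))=43/20925725051962305449921393156250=0.00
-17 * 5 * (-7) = 595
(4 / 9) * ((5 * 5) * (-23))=-2300 / 9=-255.56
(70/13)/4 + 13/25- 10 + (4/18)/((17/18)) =-87279/11050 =-7.90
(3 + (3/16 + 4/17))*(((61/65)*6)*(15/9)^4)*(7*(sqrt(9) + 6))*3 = 49692125/1768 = 28106.41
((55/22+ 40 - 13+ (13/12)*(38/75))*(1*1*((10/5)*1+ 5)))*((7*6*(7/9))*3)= 4638046/225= 20613.54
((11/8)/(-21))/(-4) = 11/672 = 0.02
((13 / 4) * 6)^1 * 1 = 39 / 2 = 19.50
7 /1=7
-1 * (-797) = 797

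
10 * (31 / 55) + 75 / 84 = 2011 / 308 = 6.53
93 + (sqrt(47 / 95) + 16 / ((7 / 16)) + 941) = sqrt(4465) / 95 + 7494 / 7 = 1071.27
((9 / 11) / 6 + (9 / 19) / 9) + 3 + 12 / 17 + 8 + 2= 98737 / 7106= 13.89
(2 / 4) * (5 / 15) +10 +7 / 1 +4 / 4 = 109 / 6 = 18.17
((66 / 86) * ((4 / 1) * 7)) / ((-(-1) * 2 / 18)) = 8316 / 43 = 193.40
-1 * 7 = -7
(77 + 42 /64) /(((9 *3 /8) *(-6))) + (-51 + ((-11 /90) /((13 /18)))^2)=-54.81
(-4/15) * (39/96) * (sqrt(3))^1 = -0.19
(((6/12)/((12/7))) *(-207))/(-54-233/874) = 211071/189716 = 1.11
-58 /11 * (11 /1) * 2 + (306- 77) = 113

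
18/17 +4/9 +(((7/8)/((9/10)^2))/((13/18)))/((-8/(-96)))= 38690/1989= 19.45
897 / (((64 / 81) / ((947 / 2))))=68806179 / 128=537548.27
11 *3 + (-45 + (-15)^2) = 213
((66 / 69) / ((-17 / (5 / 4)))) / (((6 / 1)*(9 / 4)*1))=-55 / 10557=-0.01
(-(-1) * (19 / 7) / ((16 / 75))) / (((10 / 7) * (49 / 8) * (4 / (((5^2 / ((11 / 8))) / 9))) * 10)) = 475 / 6468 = 0.07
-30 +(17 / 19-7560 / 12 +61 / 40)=-499761 / 760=-657.58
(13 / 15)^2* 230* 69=178802 / 15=11920.13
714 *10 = 7140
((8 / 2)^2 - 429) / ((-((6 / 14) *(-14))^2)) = 413 / 36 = 11.47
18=18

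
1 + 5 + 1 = 7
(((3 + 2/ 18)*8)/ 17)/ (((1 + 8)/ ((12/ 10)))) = 448/ 2295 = 0.20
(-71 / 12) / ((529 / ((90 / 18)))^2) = -1775 / 3358092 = -0.00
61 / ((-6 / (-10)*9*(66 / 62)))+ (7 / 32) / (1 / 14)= 194939 / 14256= 13.67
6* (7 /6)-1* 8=-1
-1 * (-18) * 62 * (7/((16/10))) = 9765/2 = 4882.50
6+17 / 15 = 107 / 15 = 7.13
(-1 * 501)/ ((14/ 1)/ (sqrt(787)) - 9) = 7014 * sqrt(787)/ 63551 + 3548583/ 63551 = 58.93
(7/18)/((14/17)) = 17/36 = 0.47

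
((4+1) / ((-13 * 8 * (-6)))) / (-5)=-1 / 624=-0.00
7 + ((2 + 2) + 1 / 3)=34 / 3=11.33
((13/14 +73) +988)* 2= 14867/7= 2123.86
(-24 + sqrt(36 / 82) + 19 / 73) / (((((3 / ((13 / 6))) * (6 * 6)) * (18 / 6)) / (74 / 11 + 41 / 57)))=-105187901 / 88978824 + 60697 * sqrt(82) / 16658136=-1.15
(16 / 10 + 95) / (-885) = -161 / 1475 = -0.11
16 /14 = 8 /7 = 1.14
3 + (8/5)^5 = 42143/3125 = 13.49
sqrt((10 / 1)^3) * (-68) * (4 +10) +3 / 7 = 3 / 7 - 9520 * sqrt(10) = -30104.45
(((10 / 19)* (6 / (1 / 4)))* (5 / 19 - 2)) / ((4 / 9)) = -17820 / 361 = -49.36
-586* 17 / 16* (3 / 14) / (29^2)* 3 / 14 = -0.03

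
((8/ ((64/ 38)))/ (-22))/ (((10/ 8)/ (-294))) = 2793/ 55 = 50.78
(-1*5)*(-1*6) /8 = 15 /4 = 3.75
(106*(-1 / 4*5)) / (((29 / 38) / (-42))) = 211470 / 29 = 7292.07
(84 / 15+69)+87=808 / 5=161.60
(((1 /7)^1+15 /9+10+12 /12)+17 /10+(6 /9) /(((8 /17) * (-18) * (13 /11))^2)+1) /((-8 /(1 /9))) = -0.22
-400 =-400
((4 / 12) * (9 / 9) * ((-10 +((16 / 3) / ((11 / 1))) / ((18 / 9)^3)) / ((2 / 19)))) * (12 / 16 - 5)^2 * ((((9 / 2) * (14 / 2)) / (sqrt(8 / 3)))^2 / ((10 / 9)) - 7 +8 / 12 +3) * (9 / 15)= -71656720859 / 633600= -113094.57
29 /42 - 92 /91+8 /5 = 499 /390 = 1.28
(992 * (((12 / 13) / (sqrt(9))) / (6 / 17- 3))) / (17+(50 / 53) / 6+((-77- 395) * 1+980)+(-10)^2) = -446896 / 2422875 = -0.18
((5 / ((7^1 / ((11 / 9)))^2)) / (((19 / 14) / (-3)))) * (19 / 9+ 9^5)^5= -51302471321295109535848096000000 / 212044959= -241941480539016773022404.60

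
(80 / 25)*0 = 0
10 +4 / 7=74 / 7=10.57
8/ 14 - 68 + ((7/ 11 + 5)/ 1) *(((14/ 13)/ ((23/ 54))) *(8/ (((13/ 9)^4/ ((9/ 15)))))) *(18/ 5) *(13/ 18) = -33601441144/ 1264538275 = -26.57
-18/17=-1.06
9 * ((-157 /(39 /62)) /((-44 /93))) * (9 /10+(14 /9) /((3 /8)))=205645351 /8580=23967.99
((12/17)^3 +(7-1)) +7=13.35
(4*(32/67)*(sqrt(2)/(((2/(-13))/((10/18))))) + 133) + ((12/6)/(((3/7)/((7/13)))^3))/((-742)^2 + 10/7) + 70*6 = 63211477240996/114306467301 -4160*sqrt(2)/603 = 543.24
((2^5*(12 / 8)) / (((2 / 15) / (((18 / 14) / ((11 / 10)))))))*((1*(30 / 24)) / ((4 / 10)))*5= 6574.68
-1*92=-92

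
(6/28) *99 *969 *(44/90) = 351747/35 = 10049.91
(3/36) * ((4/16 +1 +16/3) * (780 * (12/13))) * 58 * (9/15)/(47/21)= 6141.83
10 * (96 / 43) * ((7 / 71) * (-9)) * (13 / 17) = -15.15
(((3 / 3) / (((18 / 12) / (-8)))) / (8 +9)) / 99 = -16 / 5049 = -0.00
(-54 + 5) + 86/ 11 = -453/ 11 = -41.18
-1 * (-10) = 10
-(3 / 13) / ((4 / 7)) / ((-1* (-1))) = -21 / 52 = -0.40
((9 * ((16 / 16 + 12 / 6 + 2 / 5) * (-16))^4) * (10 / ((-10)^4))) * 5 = 6157836288 / 15625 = 394101.52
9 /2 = 4.50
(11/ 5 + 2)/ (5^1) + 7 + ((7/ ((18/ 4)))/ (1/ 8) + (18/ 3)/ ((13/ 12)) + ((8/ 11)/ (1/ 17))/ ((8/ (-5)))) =18.10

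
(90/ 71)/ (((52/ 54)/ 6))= 7290/ 923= 7.90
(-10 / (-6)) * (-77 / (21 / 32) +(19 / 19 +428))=4675 / 9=519.44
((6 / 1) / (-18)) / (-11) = 1 / 33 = 0.03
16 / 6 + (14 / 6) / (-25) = 193 / 75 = 2.57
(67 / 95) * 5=3.53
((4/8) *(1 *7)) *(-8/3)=-28/3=-9.33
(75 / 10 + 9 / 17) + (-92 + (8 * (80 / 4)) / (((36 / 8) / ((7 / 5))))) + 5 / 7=-71711 / 2142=-33.48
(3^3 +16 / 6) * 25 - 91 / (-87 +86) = 2498 / 3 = 832.67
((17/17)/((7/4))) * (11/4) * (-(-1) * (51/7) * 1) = 561/49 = 11.45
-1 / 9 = -0.11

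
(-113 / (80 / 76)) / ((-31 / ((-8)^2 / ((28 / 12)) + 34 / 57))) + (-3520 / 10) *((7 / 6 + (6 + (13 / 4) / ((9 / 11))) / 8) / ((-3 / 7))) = 121813597 / 58590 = 2079.09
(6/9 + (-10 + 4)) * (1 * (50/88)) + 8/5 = -236/165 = -1.43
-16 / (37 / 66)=-28.54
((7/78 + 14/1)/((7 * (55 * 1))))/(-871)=-157/3736590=-0.00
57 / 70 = 0.81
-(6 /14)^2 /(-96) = 3 /1568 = 0.00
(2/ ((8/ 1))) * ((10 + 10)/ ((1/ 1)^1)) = 5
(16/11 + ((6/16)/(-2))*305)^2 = 96216481/30976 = 3106.16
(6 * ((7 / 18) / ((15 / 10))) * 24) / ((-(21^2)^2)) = -0.00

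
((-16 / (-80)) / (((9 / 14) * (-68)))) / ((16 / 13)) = -91 / 24480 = -0.00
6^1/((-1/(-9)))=54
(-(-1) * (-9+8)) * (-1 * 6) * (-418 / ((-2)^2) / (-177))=209 / 59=3.54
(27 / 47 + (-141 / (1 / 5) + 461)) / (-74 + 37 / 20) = 228820 / 67821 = 3.37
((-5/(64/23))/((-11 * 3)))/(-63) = -115/133056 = -0.00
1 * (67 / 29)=67 / 29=2.31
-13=-13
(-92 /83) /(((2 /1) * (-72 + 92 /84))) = 966 /123587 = 0.01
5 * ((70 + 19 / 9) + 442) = 23135 / 9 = 2570.56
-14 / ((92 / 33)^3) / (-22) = 22869 / 778688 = 0.03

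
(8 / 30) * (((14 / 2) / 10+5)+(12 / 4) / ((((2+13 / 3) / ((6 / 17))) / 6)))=14434 / 8075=1.79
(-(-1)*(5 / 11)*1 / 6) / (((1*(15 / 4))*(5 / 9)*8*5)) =1 / 1100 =0.00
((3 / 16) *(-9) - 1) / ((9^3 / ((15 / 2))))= -215 / 7776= -0.03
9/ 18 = 1/ 2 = 0.50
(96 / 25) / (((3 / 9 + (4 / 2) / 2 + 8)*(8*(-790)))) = -9 / 138250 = -0.00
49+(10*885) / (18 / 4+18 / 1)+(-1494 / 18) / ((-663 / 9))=294014 / 663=443.46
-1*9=-9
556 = 556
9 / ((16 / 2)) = 9 / 8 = 1.12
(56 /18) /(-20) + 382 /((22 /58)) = 498433 /495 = 1006.94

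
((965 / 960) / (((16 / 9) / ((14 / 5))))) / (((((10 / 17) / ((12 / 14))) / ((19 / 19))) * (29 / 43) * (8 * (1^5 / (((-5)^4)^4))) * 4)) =7749920654296875 / 475136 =16310952346.90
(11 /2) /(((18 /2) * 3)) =11 /54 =0.20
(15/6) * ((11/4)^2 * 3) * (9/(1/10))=81675/16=5104.69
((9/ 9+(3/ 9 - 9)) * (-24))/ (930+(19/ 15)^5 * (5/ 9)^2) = 452709000/ 2290624849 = 0.20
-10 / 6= -5 / 3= -1.67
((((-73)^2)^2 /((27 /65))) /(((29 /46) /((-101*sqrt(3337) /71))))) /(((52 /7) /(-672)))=258598926264560*sqrt(3337) /18531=806131635148.03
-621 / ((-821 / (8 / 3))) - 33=-25437 / 821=-30.98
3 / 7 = 0.43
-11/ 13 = -0.85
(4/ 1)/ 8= 1/ 2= 0.50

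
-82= -82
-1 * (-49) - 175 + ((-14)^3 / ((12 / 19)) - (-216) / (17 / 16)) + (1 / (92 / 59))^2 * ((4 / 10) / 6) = -3070098781 / 719440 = -4267.35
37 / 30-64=-1883 / 30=-62.77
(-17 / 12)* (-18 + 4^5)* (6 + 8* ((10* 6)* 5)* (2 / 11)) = -6934861 / 11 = -630441.91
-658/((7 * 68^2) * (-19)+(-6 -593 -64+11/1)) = 329/307822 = 0.00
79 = 79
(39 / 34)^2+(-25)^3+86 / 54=-487596725 / 31212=-15622.09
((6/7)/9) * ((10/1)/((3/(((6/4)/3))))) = 10/63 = 0.16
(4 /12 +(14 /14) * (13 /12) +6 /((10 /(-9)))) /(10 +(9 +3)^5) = -239 /14930520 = -0.00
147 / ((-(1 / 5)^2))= -3675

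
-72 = -72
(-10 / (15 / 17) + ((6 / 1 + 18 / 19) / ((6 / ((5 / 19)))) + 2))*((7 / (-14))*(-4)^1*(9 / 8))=-14667 / 722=-20.31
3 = 3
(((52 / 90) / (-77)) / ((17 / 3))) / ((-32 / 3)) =13 / 104720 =0.00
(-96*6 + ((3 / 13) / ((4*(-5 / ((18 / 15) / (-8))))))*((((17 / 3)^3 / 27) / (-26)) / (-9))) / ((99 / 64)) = -113542031774 / 304922475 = -372.36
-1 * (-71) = 71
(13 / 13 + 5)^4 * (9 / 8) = 1458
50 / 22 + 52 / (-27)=103 / 297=0.35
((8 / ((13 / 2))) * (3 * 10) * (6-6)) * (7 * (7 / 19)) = 0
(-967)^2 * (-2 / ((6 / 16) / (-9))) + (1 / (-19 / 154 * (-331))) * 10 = 282277188148 / 6289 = 44884272.24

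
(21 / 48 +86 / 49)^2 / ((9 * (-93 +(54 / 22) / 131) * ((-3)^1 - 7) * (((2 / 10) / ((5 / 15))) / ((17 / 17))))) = 52569121 / 54903532544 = 0.00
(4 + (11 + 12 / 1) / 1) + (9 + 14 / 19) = 698 / 19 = 36.74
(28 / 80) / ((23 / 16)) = 28 / 115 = 0.24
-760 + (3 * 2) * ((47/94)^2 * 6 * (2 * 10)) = -580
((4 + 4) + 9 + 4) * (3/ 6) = 21/ 2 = 10.50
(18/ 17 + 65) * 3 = 3369/ 17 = 198.18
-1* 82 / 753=-82 / 753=-0.11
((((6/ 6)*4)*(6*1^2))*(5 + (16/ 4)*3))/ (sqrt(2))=204*sqrt(2)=288.50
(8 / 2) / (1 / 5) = 20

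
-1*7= -7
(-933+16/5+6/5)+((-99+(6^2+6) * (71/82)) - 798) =-366793/205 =-1789.23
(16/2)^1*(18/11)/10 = 72/55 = 1.31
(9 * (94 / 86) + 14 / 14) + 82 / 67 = 34748 / 2881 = 12.06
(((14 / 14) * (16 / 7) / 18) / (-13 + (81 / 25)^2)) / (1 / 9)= -1250 / 2737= -0.46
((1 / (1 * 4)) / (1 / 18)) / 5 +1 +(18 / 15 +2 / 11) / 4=247 / 110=2.25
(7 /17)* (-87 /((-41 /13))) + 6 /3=9311 /697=13.36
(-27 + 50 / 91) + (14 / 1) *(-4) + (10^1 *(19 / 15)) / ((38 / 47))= -18232 / 273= -66.78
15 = 15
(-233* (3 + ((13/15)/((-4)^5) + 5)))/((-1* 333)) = 28628011/5114880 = 5.60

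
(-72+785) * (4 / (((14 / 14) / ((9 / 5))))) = 25668 / 5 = 5133.60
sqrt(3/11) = sqrt(33)/11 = 0.52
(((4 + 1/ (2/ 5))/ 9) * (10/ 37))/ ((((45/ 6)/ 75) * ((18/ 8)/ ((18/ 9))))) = 5200/ 2997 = 1.74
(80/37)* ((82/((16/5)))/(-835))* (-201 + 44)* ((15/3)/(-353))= -321850/2181187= -0.15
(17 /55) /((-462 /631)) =-10727 /25410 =-0.42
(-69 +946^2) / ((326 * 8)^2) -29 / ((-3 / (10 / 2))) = 988925821 / 20404992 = 48.46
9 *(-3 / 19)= -27 / 19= -1.42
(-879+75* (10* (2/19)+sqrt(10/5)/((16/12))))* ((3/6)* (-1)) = 15201/38-225* sqrt(2)/8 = 360.25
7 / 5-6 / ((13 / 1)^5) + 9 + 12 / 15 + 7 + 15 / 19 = 669812002 / 35272835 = 18.99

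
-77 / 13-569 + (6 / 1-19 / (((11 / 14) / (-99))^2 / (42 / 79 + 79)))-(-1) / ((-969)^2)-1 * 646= -23135274163984895 / 964312947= -23991458.62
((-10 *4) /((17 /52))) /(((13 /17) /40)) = -6400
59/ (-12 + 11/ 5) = -295/ 49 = -6.02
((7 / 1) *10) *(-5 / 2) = -175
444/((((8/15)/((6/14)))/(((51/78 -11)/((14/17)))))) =-22842135/5096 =-4482.37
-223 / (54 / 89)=-19847 / 54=-367.54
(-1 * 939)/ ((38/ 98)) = -46011/ 19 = -2421.63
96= 96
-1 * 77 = -77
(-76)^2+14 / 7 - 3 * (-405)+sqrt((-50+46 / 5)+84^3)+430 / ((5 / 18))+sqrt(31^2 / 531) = 31 * sqrt(59) / 177+2 * sqrt(3704145) / 5+8541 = 9312.19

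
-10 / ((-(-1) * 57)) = -10 / 57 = -0.18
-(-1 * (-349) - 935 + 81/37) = 21601/37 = 583.81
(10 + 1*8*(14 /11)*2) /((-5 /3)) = -1002 /55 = -18.22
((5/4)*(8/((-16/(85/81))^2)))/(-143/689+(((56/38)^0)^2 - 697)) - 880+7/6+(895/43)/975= -76115379681200939/86611670720640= -878.81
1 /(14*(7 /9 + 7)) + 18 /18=989 /980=1.01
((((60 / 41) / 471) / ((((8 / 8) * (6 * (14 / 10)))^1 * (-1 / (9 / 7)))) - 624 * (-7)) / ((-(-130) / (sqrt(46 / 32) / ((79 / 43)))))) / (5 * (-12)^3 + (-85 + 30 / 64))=-236968499448 * sqrt(23) / 452180800109675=-0.00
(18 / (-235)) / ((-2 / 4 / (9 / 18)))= 18 / 235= 0.08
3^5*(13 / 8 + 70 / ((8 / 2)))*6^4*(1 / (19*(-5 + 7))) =3011499 / 19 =158499.95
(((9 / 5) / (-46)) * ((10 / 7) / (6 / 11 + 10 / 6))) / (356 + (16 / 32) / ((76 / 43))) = -45144 / 636483715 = -0.00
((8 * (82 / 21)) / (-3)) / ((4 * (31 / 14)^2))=-4592 / 8649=-0.53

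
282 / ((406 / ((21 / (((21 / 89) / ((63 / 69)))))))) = 37647 / 667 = 56.44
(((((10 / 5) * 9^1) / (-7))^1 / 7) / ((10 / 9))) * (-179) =14499 / 245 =59.18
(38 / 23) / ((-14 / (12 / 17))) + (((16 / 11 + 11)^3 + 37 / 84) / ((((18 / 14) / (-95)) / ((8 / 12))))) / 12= -7932.20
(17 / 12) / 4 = 17 / 48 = 0.35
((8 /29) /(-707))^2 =64 /420373009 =0.00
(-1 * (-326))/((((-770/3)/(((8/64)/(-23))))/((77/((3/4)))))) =163/230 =0.71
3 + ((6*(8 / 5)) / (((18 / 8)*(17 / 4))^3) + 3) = 35881306 / 5969295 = 6.01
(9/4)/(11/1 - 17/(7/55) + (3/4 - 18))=-7/435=-0.02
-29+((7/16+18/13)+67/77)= -421345/16016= -26.31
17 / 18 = 0.94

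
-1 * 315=-315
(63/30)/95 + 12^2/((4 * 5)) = 6861/950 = 7.22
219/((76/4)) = 11.53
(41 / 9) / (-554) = -41 / 4986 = -0.01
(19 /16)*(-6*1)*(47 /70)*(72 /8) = -24111 /560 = -43.06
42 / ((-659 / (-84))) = 5.35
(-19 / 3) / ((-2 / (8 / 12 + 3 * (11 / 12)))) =779 / 72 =10.82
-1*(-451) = 451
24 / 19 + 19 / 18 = 793 / 342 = 2.32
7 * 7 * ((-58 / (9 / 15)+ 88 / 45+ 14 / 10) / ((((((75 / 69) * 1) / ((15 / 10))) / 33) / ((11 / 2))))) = -572605033 / 500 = -1145210.07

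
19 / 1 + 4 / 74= 705 / 37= 19.05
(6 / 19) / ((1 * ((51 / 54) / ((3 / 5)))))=324 / 1615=0.20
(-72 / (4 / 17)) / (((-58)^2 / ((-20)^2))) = -30600 / 841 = -36.39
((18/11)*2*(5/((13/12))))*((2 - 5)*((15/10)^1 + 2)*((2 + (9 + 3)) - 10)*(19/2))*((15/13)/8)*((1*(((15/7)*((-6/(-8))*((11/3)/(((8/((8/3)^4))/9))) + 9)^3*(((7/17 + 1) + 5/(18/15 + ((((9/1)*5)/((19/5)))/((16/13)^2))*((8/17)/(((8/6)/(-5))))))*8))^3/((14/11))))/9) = -99140878590092918099494713275488251548153267222632038400000/2671843507923785782472336760177141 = -37105795416563336861011110.00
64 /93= 0.69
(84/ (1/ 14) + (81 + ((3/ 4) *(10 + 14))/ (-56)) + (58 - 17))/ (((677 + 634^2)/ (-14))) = -36335/ 805266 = -0.05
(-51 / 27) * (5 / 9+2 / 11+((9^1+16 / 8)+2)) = -23120 / 891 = -25.95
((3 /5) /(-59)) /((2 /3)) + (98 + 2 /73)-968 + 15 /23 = -861172621 /990610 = -869.34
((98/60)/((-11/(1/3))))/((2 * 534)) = -49/1057320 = -0.00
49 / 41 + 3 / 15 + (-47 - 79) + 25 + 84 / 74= -746893 / 7585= -98.47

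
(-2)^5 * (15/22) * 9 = -2160/11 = -196.36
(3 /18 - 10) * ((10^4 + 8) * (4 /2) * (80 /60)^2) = -1049728 /3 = -349909.33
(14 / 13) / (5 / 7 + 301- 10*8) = 0.00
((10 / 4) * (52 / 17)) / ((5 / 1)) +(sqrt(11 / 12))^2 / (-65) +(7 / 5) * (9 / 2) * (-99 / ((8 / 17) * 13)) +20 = -4266307 / 53040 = -80.44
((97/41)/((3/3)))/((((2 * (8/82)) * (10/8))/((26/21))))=1261/105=12.01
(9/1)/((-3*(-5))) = 3/5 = 0.60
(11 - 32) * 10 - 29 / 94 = -19769 / 94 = -210.31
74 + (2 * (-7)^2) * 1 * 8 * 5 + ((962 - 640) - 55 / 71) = 306381 / 71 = 4315.23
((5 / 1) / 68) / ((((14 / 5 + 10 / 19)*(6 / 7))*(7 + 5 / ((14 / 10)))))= 23275 / 9540672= 0.00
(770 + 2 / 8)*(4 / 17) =3081 / 17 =181.24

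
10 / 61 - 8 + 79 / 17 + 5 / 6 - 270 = -1694597 / 6222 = -272.36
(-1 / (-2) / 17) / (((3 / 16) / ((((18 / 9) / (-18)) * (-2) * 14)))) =224 / 459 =0.49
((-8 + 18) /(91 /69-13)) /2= -345 /806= -0.43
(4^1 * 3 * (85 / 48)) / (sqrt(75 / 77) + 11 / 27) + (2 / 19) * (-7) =-39473483 / 3447208 + 309825 * sqrt(231) / 181432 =14.50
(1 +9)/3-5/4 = 25/12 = 2.08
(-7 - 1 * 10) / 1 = -17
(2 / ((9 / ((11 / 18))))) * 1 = 11 / 81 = 0.14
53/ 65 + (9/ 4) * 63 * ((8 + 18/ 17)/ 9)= 317117/ 2210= 143.49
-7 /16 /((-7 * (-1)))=-1 /16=-0.06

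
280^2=78400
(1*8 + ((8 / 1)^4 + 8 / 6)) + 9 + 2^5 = 12439 / 3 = 4146.33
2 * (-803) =-1606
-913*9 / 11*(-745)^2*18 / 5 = -1492573230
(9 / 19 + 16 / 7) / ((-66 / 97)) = -4.06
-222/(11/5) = -1110/11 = -100.91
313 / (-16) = -19.56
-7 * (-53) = 371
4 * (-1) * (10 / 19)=-40 / 19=-2.11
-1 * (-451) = 451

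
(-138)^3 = -2628072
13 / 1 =13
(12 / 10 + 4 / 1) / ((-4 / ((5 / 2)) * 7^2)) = -13 / 196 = -0.07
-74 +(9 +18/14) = -63.71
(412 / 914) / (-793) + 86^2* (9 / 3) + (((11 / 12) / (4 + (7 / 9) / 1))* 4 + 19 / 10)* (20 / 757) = 261741898375176 / 11796514951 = 22188.07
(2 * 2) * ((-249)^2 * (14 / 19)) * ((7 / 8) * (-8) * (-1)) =24304392 / 19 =1279178.53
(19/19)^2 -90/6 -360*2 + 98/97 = -71100/97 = -732.99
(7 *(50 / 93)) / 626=175 / 29109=0.01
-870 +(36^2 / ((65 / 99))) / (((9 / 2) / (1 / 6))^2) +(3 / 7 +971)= 47382 / 455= 104.14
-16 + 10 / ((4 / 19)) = 63 / 2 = 31.50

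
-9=-9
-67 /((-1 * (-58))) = -67 /58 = -1.16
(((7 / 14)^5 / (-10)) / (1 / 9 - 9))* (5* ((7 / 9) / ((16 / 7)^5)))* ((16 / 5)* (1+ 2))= 0.00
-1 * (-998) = 998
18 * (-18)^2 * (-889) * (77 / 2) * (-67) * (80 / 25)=213980792256 / 5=42796158451.20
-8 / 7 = -1.14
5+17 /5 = 8.40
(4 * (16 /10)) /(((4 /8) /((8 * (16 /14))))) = 4096 /35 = 117.03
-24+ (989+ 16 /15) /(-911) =-25.09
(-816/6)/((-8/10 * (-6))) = -85/3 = -28.33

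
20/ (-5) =-4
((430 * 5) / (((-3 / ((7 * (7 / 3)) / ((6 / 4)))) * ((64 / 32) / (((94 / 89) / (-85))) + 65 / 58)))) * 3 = 146.47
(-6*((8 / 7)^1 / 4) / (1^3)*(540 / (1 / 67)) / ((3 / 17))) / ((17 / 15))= -2170800 / 7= -310114.29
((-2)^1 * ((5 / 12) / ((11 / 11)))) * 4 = -10 / 3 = -3.33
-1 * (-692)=692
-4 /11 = -0.36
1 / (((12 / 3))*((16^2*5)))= 1 / 5120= 0.00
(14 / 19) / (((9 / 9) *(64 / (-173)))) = -1211 / 608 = -1.99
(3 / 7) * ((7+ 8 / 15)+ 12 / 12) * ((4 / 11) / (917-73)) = 128 / 81235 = 0.00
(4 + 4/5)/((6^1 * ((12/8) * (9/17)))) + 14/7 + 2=676/135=5.01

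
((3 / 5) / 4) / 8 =3 / 160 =0.02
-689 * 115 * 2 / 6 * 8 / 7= -633880 / 21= -30184.76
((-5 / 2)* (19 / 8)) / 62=-95 / 992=-0.10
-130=-130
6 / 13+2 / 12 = 49 / 78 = 0.63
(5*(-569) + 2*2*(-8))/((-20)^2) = -2877/400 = -7.19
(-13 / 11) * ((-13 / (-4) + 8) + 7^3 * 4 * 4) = -6499.11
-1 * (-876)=876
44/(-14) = -22/7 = -3.14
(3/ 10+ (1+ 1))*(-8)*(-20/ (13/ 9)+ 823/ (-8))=279197/ 130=2147.67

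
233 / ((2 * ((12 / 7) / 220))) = 89705 / 6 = 14950.83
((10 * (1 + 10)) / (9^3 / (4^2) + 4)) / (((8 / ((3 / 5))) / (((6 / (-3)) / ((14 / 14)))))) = -264 / 793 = -0.33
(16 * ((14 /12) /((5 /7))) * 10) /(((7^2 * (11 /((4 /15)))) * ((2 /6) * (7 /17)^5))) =32.77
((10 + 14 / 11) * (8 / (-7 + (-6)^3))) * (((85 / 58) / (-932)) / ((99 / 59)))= 621860 / 1640917179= 0.00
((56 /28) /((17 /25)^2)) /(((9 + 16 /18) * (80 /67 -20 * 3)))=-75375 /10134074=-0.01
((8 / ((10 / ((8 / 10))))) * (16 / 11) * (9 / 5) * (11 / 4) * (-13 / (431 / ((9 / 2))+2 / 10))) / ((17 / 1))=-67392 / 1835575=-0.04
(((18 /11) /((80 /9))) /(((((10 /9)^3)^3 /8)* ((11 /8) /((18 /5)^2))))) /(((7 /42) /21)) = 160137547184727 /236328125000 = 677.61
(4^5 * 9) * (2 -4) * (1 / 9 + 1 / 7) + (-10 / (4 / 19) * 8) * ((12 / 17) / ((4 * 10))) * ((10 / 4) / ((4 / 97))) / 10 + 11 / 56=-4721.60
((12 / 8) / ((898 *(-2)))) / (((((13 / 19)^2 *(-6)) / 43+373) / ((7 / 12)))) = -108661 / 83177285920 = -0.00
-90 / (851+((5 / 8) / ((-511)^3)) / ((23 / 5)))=-2209647681360 / 20893446409279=-0.11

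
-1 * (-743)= 743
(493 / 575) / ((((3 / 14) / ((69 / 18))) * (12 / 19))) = 65569 / 2700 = 24.28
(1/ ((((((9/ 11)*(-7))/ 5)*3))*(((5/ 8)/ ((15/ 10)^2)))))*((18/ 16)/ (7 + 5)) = -11/ 112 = -0.10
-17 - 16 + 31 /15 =-464 /15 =-30.93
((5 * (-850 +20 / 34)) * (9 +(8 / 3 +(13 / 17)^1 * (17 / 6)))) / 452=-129.98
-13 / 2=-6.50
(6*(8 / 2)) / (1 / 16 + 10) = 384 / 161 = 2.39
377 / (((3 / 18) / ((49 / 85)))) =110838 / 85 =1303.98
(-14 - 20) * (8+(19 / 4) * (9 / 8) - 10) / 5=-1819 / 80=-22.74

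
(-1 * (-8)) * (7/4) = 14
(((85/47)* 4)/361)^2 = 0.00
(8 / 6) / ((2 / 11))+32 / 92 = 530 / 69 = 7.68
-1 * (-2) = 2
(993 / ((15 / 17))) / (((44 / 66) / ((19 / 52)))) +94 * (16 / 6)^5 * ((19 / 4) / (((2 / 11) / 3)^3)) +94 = 1265796678251 / 4680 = 270469375.69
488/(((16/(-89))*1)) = -5429/2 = -2714.50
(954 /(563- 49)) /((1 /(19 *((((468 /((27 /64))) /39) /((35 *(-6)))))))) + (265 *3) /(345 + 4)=-23531629 /9417765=-2.50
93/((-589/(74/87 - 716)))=112.92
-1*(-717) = 717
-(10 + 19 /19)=-11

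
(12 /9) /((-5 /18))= -4.80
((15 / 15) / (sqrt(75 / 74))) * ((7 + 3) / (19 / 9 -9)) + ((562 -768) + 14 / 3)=-604 / 3 -3 * sqrt(222) / 31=-202.78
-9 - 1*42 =-51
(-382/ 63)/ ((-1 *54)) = 191/ 1701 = 0.11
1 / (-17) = -1 / 17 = -0.06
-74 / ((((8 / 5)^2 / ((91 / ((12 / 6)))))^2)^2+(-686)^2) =-26787094140625 / 170349991276621594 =-0.00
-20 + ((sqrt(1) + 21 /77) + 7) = -129 /11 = -11.73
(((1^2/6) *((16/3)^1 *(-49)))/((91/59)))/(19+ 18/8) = -13216/9945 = -1.33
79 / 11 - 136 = -1417 / 11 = -128.82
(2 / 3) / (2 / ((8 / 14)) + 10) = 0.05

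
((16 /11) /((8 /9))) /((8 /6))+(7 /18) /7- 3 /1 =-170 /99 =-1.72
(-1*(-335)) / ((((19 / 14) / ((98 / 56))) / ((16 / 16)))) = 16415 / 38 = 431.97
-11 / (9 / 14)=-154 / 9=-17.11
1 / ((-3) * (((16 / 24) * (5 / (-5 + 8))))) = -3 / 10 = -0.30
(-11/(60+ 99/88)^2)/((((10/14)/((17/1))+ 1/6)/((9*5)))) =-2513280/3958781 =-0.63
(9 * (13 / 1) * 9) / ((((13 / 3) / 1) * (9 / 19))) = 513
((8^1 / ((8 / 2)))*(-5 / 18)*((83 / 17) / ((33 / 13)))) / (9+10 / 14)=-37765 / 343332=-0.11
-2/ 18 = -1/ 9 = -0.11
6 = 6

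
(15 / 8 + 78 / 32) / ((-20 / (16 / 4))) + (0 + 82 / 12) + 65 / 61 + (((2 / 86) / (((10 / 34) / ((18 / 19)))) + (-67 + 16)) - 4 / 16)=-527937511 / 11960880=-44.14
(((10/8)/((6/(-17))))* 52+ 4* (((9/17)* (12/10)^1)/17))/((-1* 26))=1595429/225420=7.08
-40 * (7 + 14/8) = -350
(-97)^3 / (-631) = 912673 / 631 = 1446.39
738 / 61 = 12.10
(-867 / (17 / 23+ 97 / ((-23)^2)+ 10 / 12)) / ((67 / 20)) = -55037160 / 373391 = -147.40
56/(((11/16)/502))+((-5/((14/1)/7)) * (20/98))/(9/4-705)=61953901388/1515129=40890.18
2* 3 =6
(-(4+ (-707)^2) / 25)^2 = 249853021609 / 625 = 399764834.57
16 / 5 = 3.20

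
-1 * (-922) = 922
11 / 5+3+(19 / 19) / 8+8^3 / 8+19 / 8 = 717 / 10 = 71.70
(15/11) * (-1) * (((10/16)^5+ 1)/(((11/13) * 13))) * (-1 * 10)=244725/180224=1.36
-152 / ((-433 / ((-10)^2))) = 15200 / 433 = 35.10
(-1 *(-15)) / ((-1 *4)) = -15 / 4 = -3.75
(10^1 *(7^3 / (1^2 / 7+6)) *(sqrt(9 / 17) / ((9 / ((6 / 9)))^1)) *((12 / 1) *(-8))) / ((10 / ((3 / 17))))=-153664 *sqrt(17) / 12427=-50.98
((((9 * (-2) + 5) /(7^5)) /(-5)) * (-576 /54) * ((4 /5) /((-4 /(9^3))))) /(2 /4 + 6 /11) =2223936 /9664025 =0.23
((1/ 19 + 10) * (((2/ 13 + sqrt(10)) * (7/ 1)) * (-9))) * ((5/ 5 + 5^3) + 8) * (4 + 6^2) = -64496880 * sqrt(10)/ 19 - 128993760/ 247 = -11256823.14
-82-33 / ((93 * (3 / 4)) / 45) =-3202 / 31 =-103.29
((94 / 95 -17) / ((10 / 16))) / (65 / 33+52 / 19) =-30888 / 5675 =-5.44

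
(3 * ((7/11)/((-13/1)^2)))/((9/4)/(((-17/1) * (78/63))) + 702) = 952/59151807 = 0.00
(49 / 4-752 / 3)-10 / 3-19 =-1043 / 4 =-260.75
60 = 60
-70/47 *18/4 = -315/47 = -6.70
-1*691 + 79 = -612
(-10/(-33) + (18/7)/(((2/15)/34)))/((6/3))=75770/231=328.01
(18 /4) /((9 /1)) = 0.50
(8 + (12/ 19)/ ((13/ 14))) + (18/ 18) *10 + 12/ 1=7578/ 247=30.68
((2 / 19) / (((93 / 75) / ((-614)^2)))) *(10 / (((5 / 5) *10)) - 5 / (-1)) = 113098800 / 589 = 192018.34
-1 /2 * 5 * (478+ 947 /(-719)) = -1713675 /1438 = -1191.71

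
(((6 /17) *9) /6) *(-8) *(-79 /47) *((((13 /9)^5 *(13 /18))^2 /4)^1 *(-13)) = -23927133420787987 /50146933255182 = -477.14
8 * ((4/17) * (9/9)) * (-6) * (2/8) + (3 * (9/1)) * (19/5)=99.78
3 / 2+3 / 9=1.83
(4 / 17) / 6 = 2 / 51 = 0.04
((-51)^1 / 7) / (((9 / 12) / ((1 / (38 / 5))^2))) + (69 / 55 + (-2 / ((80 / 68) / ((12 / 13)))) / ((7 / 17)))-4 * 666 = -963650278 / 361361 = -2666.72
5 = 5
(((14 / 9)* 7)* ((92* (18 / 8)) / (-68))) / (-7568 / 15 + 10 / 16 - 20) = 67620 / 1068773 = 0.06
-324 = -324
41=41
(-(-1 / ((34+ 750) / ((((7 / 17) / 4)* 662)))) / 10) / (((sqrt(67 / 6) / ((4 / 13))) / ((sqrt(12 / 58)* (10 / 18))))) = 331* sqrt(1943) / 72139704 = 0.00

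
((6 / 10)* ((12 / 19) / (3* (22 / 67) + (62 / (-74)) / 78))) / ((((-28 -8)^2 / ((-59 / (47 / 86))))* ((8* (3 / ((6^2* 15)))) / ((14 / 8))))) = -1716957879 / 1345922456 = -1.28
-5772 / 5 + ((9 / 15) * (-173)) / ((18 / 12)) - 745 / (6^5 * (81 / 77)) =-3853745833 / 3149280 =-1223.69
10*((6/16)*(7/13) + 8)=4265/52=82.02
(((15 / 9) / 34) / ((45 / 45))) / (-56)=-5 / 5712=-0.00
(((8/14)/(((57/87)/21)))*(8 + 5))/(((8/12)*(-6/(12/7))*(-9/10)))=15080/133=113.38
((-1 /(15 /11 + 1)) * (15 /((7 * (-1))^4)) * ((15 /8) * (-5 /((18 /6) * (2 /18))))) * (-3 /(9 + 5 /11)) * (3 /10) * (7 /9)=-81675 /14839552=-0.01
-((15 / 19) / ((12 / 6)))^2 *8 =-450 / 361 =-1.25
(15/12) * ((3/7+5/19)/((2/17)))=1955/266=7.35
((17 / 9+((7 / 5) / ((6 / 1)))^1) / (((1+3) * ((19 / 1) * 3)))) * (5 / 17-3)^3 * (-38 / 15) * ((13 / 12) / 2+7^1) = 420625357 / 119385900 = 3.52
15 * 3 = 45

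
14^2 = 196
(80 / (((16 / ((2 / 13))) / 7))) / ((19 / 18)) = 1260 / 247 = 5.10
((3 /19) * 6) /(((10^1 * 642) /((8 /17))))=12 /172805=0.00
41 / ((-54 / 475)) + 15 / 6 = -9670 / 27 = -358.15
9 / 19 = 0.47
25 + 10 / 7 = 185 / 7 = 26.43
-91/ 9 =-10.11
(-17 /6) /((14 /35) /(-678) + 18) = -9605 /61018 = -0.16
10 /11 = 0.91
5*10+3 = 53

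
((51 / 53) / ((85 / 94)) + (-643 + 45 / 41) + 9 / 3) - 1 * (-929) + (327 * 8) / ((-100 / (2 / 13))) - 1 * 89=198.14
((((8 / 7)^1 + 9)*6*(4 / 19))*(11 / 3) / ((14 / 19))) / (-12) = -781 / 147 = -5.31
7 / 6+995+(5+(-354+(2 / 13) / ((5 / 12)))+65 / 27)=2281301 / 3510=649.94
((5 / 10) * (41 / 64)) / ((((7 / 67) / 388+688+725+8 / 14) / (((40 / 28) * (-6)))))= -3996885 / 2057843752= -0.00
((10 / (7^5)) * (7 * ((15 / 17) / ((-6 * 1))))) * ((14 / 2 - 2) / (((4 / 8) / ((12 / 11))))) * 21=-9000 / 64141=-0.14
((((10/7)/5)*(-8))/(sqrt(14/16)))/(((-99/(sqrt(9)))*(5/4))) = 128*sqrt(14)/8085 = 0.06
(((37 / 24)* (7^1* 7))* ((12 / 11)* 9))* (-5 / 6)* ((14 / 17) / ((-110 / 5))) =23.14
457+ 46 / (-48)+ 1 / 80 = 109453 / 240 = 456.05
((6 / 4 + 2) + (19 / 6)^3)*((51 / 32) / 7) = 8.03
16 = 16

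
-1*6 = -6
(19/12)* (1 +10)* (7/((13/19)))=178.19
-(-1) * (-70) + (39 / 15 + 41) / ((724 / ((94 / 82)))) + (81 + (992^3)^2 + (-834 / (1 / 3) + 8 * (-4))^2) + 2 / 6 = 212155218704904266577509 / 222630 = 952949821250075311.40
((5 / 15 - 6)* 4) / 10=-34 / 15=-2.27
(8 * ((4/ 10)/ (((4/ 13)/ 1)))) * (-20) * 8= -1664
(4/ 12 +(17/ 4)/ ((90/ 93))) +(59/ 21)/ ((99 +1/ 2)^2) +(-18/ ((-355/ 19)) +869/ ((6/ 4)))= 585.02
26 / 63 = 0.41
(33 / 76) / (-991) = -33 / 75316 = -0.00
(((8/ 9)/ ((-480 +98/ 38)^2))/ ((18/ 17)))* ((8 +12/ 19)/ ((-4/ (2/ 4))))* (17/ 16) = -225131/ 53319410568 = -0.00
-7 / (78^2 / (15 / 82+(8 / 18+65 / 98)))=-5834 / 3928743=-0.00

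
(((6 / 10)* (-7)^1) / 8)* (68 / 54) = -119 / 180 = -0.66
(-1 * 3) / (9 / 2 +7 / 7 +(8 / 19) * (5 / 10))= -114 / 217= -0.53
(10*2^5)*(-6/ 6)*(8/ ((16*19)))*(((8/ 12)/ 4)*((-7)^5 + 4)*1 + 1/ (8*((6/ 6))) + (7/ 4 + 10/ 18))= 4029220/ 171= 23562.69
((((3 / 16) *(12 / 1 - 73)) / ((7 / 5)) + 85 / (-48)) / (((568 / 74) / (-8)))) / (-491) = -30895 / 1464162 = -0.02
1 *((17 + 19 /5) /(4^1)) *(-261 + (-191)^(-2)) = -49512008 /36481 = -1357.20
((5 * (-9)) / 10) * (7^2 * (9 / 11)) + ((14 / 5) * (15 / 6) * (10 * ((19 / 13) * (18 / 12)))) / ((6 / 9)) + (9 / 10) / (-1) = 69903 / 1430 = 48.88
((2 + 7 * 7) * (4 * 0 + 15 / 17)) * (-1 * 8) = -360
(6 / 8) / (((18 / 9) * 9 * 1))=1 / 24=0.04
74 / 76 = 37 / 38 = 0.97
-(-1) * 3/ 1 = 3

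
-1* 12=-12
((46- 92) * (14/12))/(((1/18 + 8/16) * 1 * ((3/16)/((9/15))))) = -309.12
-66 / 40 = -1.65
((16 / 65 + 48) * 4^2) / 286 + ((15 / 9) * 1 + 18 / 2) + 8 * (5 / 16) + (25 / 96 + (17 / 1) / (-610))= 876254939 / 54431520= 16.10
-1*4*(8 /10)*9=-144 /5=-28.80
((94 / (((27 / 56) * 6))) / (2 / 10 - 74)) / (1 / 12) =-52640 / 9963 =-5.28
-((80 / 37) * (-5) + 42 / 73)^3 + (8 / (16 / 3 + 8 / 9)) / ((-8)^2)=9466360977499837 / 8827785389248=1072.34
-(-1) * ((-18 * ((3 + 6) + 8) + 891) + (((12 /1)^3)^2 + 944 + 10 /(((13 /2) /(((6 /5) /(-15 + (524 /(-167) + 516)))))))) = 2987513.00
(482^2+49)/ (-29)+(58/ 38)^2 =-83862264/ 10469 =-8010.53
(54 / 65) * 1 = 54 / 65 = 0.83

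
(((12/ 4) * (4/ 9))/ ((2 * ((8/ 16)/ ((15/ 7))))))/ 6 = 10/ 21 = 0.48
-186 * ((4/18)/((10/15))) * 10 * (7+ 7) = -8680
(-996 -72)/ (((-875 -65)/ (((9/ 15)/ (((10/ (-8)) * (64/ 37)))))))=-29637/ 94000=-0.32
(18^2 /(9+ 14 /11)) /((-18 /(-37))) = 64.83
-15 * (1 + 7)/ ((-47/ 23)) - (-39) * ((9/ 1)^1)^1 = 19257/ 47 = 409.72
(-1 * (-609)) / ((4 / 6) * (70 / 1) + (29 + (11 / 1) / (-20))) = 36540 / 4507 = 8.11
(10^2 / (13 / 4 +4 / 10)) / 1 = 2000 / 73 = 27.40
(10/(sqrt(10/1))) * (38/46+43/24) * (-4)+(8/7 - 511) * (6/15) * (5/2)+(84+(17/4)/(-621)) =-7404923/17388 - 1445 * sqrt(10)/138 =-458.98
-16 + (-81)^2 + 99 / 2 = 13189 / 2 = 6594.50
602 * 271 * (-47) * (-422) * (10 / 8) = 4044698035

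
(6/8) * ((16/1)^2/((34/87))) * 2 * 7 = 116928/17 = 6878.12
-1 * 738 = -738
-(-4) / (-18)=-2 / 9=-0.22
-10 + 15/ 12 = -35/ 4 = -8.75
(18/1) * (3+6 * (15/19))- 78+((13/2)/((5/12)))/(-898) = 2612439/42655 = 61.25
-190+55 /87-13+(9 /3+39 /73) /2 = -200.60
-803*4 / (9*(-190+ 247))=-3212 / 513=-6.26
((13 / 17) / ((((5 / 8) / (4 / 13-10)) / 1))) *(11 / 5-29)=317.82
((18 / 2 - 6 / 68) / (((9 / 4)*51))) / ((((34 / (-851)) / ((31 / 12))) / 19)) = -50625139 / 530604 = -95.41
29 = 29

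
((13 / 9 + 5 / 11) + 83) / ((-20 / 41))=-68921 / 396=-174.04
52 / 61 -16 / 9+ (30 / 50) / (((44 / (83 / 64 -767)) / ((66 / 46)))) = -51417845 / 3232512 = -15.91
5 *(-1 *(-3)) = 15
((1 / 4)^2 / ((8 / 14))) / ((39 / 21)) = 49 / 832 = 0.06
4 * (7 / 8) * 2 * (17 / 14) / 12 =17 / 24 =0.71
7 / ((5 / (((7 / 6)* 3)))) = 49 / 10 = 4.90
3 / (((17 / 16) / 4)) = 192 / 17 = 11.29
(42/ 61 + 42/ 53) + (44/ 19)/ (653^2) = 38791421800/ 26193025643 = 1.48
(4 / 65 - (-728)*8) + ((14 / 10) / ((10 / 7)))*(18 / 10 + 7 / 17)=160949578 / 27625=5826.23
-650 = -650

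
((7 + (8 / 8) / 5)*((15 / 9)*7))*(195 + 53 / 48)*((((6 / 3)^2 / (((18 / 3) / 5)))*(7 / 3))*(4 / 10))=461237 / 9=51248.56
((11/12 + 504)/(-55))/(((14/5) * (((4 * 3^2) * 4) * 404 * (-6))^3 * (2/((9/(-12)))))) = -6059/209582985188525211648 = -0.00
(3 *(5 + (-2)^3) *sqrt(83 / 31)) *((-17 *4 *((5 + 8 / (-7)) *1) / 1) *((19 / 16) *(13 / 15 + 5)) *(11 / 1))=6331446 *sqrt(2573) / 1085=296000.92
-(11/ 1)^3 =-1331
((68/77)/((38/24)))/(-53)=-816/77539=-0.01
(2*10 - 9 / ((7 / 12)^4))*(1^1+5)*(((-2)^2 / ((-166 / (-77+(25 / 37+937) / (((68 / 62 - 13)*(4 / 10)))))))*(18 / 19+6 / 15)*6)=-530829422452736 / 28719669545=-18483.13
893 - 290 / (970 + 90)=94629 / 106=892.73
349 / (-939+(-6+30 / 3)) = -349 / 935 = -0.37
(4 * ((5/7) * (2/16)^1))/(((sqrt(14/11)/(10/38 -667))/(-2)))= 31670 * sqrt(154)/931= 422.14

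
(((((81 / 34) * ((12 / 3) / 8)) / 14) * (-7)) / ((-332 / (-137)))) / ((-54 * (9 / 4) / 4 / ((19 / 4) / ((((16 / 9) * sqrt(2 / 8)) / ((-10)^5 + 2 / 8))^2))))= 11244903775270281 / 23117824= 486417050.99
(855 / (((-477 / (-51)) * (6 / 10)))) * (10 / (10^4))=323 / 2120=0.15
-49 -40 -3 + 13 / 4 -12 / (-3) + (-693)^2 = 1920657 / 4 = 480164.25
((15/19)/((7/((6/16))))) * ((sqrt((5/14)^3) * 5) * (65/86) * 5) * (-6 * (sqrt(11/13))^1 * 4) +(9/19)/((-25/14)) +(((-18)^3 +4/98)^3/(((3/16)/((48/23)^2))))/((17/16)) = -2179347388862761923524382/502558292075-84375 * sqrt(10010)/2241848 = -4336506676402.46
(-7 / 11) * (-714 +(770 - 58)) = 14 / 11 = 1.27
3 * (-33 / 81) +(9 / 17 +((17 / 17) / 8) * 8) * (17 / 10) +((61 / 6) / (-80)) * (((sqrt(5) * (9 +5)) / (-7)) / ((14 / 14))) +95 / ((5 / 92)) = 61 * sqrt(5) / 240 +78722 / 45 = 1749.95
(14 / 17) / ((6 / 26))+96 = 5078 / 51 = 99.57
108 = 108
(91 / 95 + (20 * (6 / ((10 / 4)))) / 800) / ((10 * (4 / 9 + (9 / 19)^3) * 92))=3141783 / 1563862000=0.00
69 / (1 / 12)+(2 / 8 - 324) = 2017 / 4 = 504.25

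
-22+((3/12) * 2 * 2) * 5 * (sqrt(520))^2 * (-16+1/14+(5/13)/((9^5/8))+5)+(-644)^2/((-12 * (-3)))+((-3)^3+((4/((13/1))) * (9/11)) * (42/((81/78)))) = -76988342813/4546773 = -16932.52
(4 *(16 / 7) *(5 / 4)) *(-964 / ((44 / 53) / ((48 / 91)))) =-49048320 / 7007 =-6999.90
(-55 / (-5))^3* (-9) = -11979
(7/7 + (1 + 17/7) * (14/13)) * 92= 5612/13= 431.69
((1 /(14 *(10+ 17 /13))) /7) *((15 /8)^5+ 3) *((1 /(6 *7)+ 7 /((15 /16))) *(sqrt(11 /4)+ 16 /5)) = 5846225957 *sqrt(11) /66087813120+ 5846225957 /10326220800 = 0.86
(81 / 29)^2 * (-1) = -6561 / 841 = -7.80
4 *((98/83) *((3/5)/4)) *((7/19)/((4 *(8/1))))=1029/126160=0.01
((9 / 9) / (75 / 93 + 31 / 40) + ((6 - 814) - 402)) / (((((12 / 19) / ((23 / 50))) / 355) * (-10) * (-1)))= -7358270239 / 235320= -31269.21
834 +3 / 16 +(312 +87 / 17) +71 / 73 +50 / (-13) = 296442351 / 258128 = 1148.43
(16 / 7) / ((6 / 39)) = 104 / 7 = 14.86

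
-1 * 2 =-2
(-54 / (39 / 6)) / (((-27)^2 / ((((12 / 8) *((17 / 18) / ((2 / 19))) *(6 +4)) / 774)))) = -1615 / 815022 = -0.00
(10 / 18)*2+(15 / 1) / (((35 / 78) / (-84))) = -25262 / 9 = -2806.89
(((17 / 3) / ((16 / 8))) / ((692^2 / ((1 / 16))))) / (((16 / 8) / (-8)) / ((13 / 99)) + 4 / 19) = -0.00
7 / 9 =0.78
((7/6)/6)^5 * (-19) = -319333/60466176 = -0.01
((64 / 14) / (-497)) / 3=-32 / 10437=-0.00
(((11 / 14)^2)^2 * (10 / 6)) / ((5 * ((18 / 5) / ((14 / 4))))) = 0.12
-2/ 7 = -0.29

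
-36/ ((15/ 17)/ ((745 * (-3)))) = 91188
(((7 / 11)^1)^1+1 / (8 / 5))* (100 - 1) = 999 / 8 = 124.88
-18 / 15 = -6 / 5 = -1.20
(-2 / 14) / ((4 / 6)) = -3 / 14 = -0.21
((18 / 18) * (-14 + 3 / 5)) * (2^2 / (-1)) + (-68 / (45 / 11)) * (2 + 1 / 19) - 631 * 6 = -1073458 / 285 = -3766.52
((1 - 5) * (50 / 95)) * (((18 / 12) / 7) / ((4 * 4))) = -0.03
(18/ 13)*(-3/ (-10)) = 27/ 65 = 0.42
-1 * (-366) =366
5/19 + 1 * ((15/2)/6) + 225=17215/76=226.51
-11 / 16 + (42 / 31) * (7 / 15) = -137 / 2480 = -0.06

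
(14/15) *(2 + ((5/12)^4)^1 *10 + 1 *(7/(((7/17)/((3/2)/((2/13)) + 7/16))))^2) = 4354010101/155520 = 27996.46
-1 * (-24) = 24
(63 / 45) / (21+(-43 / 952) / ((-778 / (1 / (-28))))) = 145168576 / 2177528425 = 0.07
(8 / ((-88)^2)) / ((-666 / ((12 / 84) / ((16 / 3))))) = -1 / 24068352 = -0.00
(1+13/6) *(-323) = -6137/6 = -1022.83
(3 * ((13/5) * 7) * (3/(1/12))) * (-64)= -628992/5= -125798.40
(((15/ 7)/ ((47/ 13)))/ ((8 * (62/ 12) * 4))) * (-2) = -585/ 81592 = -0.01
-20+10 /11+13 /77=-1457 /77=-18.92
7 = 7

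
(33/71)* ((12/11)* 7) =252/71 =3.55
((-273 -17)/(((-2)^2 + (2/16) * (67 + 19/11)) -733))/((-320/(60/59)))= -1595/1246788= -0.00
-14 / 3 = -4.67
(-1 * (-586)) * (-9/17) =-5274/17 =-310.24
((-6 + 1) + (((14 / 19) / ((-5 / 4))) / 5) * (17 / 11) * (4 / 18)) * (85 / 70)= -4029493 / 658350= -6.12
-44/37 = -1.19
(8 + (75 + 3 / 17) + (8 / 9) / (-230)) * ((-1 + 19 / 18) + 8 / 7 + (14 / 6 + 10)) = 249513451 / 221697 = 1125.47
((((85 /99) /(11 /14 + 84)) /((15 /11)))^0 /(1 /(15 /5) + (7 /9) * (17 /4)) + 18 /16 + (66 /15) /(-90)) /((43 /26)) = 4141111 /5069700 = 0.82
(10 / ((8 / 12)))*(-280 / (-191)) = 4200 / 191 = 21.99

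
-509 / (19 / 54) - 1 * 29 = -28037 / 19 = -1475.63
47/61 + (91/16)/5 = 9311/4880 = 1.91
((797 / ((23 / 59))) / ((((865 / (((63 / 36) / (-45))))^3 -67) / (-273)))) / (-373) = -4403186697 / 32381913290444153999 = -0.00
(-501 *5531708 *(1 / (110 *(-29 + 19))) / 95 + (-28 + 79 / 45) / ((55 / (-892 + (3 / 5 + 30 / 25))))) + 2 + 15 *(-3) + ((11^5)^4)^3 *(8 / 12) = 47727496998117287108294927047723697924669271561704925391496611840207 / 235125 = 202987759694278733049632900000000000000000000000000000000000000.00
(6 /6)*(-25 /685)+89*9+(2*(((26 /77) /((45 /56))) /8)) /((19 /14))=1032129196 /1288485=801.04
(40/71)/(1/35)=19.72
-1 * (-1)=1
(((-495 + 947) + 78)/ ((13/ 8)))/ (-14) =-2120/ 91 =-23.30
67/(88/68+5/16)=18224/437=41.70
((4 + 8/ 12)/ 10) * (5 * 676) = 4732/ 3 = 1577.33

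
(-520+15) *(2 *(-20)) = 20200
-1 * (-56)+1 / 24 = 56.04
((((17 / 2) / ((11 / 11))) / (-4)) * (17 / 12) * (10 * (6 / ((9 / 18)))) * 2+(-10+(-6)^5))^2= 289578289 / 4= 72394572.25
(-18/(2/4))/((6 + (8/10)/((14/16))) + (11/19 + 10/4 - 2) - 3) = -47880/6641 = -7.21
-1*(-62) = 62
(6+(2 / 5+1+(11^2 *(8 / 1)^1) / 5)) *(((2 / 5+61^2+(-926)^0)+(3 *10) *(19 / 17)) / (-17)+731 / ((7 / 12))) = 2098593162 / 10115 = 207473.37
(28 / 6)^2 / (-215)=-196 / 1935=-0.10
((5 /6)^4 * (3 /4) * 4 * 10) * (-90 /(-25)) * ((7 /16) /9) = 4375 /1728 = 2.53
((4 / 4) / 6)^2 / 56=1 / 2016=0.00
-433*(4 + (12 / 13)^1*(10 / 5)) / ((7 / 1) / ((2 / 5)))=-65816 / 455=-144.65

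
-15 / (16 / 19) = -285 / 16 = -17.81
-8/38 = -4/19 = -0.21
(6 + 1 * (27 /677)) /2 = 4089 /1354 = 3.02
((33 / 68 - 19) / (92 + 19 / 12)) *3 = -11331 / 19091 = -0.59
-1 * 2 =-2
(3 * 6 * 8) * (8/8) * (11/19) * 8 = 12672/19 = 666.95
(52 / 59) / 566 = 26 / 16697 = 0.00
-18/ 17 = -1.06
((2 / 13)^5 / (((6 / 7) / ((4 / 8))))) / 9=0.00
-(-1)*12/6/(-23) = -2/23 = -0.09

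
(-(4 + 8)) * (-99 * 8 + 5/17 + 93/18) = 160454/17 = 9438.47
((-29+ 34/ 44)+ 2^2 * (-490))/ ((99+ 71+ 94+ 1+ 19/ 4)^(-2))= -50925065581/ 352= -144673481.76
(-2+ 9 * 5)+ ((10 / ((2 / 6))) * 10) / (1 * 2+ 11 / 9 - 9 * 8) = 23917 / 619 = 38.64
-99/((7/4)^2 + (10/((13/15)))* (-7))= 20592/16163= 1.27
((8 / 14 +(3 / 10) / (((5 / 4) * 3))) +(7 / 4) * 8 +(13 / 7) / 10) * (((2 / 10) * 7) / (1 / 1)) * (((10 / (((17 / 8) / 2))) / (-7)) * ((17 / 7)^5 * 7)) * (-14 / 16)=867449106 / 60025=14451.46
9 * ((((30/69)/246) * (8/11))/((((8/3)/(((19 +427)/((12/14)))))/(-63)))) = -1475145/10373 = -142.21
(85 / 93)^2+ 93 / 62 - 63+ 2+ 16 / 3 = -922525 / 17298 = -53.33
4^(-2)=1 / 16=0.06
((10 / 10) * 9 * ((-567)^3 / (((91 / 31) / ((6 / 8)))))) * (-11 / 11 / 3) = 7265329911 / 52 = 139717882.90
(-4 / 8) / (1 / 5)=-5 / 2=-2.50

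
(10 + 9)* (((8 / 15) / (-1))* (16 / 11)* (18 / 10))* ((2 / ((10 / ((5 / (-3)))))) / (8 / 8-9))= -304 / 275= -1.11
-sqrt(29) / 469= -0.01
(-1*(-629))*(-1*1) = -629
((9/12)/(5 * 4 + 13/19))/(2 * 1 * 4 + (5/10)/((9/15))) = 57/13886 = 0.00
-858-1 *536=-1394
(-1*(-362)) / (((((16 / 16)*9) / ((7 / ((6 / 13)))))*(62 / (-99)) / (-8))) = 724724 / 93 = 7792.73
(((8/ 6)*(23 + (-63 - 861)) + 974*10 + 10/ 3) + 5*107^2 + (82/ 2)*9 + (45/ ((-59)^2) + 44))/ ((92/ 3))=691326735/ 320252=2158.70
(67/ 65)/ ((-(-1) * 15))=67/ 975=0.07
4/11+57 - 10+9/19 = 9998/209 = 47.84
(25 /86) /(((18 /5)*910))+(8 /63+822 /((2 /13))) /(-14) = -752675437 /1972152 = -381.65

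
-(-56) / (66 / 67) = 1876 / 33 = 56.85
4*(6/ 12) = 2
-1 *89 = -89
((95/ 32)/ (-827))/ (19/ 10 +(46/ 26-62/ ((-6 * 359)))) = -0.00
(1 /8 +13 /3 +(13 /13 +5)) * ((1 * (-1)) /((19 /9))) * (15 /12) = -3765 /608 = -6.19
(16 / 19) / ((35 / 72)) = 1152 / 665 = 1.73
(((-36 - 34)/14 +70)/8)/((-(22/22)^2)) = -65/8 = -8.12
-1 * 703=-703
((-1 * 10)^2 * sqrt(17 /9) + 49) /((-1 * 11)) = -100 * sqrt(17) /33- 49 /11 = -16.95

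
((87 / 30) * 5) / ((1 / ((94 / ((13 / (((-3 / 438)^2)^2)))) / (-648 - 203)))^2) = 64061 / 12633936082771676783806592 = 0.00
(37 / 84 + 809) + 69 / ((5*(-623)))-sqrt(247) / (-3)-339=sqrt(247) / 3 + 17584237 / 37380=475.66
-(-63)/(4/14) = 441/2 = 220.50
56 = 56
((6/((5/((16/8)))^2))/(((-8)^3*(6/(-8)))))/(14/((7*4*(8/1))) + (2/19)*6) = 19/5275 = 0.00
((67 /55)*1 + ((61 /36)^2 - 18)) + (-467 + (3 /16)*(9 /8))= -480.70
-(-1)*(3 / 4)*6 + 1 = 11 / 2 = 5.50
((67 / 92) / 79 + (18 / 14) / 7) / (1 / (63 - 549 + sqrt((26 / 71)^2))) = -592150900 / 6321343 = -93.67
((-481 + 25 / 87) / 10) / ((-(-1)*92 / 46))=-20911 / 870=-24.04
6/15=2/5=0.40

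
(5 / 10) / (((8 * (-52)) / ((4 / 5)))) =-0.00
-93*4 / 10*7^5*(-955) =597085482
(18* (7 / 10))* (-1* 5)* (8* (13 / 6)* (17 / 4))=-4641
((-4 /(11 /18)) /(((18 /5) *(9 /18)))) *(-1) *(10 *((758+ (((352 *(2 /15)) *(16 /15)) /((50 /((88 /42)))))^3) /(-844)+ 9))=45022310703708922552 /153024368642578125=294.22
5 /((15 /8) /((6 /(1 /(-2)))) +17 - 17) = -32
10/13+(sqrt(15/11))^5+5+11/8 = 225 * sqrt(165)/1331+743/104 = 9.32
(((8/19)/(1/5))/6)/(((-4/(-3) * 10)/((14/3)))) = 7/57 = 0.12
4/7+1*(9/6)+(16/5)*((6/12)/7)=23/10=2.30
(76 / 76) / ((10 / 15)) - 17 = -15.50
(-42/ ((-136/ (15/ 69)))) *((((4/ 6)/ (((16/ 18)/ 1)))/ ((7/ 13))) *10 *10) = 14625/ 1564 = 9.35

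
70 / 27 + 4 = 178 / 27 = 6.59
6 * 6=36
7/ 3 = 2.33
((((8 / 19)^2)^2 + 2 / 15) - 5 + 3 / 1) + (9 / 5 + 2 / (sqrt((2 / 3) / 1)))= -68881 / 1954815 + sqrt(6)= 2.41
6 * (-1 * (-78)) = 468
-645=-645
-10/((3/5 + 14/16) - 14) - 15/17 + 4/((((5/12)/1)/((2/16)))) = 47527/42585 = 1.12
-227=-227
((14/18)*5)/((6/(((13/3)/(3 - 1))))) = 455/324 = 1.40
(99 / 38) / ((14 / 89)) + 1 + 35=27963 / 532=52.56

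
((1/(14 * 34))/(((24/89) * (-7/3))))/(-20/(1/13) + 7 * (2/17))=89/6908608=0.00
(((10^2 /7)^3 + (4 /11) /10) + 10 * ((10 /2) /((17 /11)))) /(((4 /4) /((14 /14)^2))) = 945387412 /320705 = 2947.84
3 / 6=1 / 2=0.50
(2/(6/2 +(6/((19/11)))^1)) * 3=38/41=0.93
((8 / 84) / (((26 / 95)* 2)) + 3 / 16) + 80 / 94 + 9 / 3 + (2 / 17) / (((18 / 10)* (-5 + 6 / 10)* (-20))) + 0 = 485250121 / 115171056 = 4.21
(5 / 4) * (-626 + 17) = -3045 / 4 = -761.25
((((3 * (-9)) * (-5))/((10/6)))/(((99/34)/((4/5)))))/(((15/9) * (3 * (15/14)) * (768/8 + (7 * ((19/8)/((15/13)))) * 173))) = 0.00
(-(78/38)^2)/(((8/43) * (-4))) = 65403/11552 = 5.66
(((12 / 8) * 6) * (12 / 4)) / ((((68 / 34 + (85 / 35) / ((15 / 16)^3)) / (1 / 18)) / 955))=67685625 / 233764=289.55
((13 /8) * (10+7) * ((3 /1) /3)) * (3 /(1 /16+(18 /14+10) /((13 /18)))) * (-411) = -49593726 /22843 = -2171.07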